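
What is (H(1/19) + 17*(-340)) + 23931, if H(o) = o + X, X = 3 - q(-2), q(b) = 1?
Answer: 344908/19 ≈ 18153.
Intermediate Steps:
X = 2 (X = 3 - 1*1 = 3 - 1 = 2)
H(o) = 2 + o (H(o) = o + 2 = 2 + o)
(H(1/19) + 17*(-340)) + 23931 = ((2 + 1/19) + 17*(-340)) + 23931 = ((2 + 1/19) - 5780) + 23931 = (39/19 - 5780) + 23931 = -109781/19 + 23931 = 344908/19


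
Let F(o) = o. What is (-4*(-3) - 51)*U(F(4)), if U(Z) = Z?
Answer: -156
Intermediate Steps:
(-4*(-3) - 51)*U(F(4)) = (-4*(-3) - 51)*4 = (12 - 51)*4 = -39*4 = -156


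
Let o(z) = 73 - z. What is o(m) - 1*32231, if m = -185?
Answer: -31973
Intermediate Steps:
o(m) - 1*32231 = (73 - 1*(-185)) - 1*32231 = (73 + 185) - 32231 = 258 - 32231 = -31973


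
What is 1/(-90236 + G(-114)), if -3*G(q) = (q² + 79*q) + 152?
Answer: -3/274850 ≈ -1.0915e-5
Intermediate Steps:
G(q) = -152/3 - 79*q/3 - q²/3 (G(q) = -((q² + 79*q) + 152)/3 = -(152 + q² + 79*q)/3 = -152/3 - 79*q/3 - q²/3)
1/(-90236 + G(-114)) = 1/(-90236 + (-152/3 - 79/3*(-114) - ⅓*(-114)²)) = 1/(-90236 + (-152/3 + 3002 - ⅓*12996)) = 1/(-90236 + (-152/3 + 3002 - 4332)) = 1/(-90236 - 4142/3) = 1/(-274850/3) = -3/274850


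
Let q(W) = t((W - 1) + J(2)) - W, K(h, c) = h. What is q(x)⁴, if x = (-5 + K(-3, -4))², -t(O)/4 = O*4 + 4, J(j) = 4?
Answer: 1761205026816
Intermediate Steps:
t(O) = -16 - 16*O (t(O) = -4*(O*4 + 4) = -4*(4*O + 4) = -4*(4 + 4*O) = -16 - 16*O)
x = 64 (x = (-5 - 3)² = (-8)² = 64)
q(W) = -64 - 17*W (q(W) = (-16 - 16*((W - 1) + 4)) - W = (-16 - 16*((-1 + W) + 4)) - W = (-16 - 16*(3 + W)) - W = (-16 + (-48 - 16*W)) - W = (-64 - 16*W) - W = -64 - 17*W)
q(x)⁴ = (-64 - 17*64)⁴ = (-64 - 1088)⁴ = (-1152)⁴ = 1761205026816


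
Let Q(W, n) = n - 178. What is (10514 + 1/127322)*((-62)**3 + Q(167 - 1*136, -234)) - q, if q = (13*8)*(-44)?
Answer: -159795971756594/63661 ≈ -2.5101e+9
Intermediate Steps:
Q(W, n) = -178 + n
q = -4576 (q = 104*(-44) = -4576)
(10514 + 1/127322)*((-62)**3 + Q(167 - 1*136, -234)) - q = (10514 + 1/127322)*((-62)**3 + (-178 - 234)) - 1*(-4576) = (10514 + 1/127322)*(-238328 - 412) + 4576 = (1338663509/127322)*(-238740) + 4576 = -159796263069330/63661 + 4576 = -159795971756594/63661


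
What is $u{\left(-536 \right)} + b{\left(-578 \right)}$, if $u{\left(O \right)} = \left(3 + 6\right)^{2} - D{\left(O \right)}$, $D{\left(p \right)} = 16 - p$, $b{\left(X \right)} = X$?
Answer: $-1049$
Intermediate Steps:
$u{\left(O \right)} = 65 + O$ ($u{\left(O \right)} = \left(3 + 6\right)^{2} - \left(16 - O\right) = 9^{2} + \left(-16 + O\right) = 81 + \left(-16 + O\right) = 65 + O$)
$u{\left(-536 \right)} + b{\left(-578 \right)} = \left(65 - 536\right) - 578 = -471 - 578 = -1049$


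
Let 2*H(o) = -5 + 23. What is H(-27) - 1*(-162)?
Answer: 171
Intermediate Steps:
H(o) = 9 (H(o) = (-5 + 23)/2 = (½)*18 = 9)
H(-27) - 1*(-162) = 9 - 1*(-162) = 9 + 162 = 171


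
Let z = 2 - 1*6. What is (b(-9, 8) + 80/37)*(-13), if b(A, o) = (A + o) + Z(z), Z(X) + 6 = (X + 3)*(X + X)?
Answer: -1521/37 ≈ -41.108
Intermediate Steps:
z = -4 (z = 2 - 6 = -4)
Z(X) = -6 + 2*X*(3 + X) (Z(X) = -6 + (X + 3)*(X + X) = -6 + (3 + X)*(2*X) = -6 + 2*X*(3 + X))
b(A, o) = 2 + A + o (b(A, o) = (A + o) + (-6 + 2*(-4)**2 + 6*(-4)) = (A + o) + (-6 + 2*16 - 24) = (A + o) + (-6 + 32 - 24) = (A + o) + 2 = 2 + A + o)
(b(-9, 8) + 80/37)*(-13) = ((2 - 9 + 8) + 80/37)*(-13) = (1 + 80*(1/37))*(-13) = (1 + 80/37)*(-13) = (117/37)*(-13) = -1521/37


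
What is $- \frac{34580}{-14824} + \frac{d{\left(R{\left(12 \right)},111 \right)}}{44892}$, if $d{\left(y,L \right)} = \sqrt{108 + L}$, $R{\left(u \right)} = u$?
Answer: $\frac{8645}{3706} + \frac{\sqrt{219}}{44892} \approx 2.333$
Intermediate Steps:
$- \frac{34580}{-14824} + \frac{d{\left(R{\left(12 \right)},111 \right)}}{44892} = - \frac{34580}{-14824} + \frac{\sqrt{108 + 111}}{44892} = \left(-34580\right) \left(- \frac{1}{14824}\right) + \sqrt{219} \cdot \frac{1}{44892} = \frac{8645}{3706} + \frac{\sqrt{219}}{44892}$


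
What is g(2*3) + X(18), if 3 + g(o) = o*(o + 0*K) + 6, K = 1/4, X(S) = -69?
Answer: -30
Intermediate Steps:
K = ¼ ≈ 0.25000
g(o) = 3 + o² (g(o) = -3 + (o*(o + 0*(¼)) + 6) = -3 + (o*(o + 0) + 6) = -3 + (o*o + 6) = -3 + (o² + 6) = -3 + (6 + o²) = 3 + o²)
g(2*3) + X(18) = (3 + (2*3)²) - 69 = (3 + 6²) - 69 = (3 + 36) - 69 = 39 - 69 = -30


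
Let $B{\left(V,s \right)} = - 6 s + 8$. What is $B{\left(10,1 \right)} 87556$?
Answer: $175112$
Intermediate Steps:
$B{\left(V,s \right)} = 8 - 6 s$
$B{\left(10,1 \right)} 87556 = \left(8 - 6\right) 87556 = 2 \cdot 87556 = 175112$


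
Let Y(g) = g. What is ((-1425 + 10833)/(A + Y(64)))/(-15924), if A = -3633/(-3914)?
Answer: -3068576/337229183 ≈ -0.0090994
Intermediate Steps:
A = 3633/3914 (A = -3633*(-1/3914) = 3633/3914 ≈ 0.92821)
((-1425 + 10833)/(A + Y(64)))/(-15924) = ((-1425 + 10833)/(3633/3914 + 64))/(-15924) = (9408/(254129/3914))*(-1/15924) = (9408*(3914/254129))*(-1/15924) = (36822912/254129)*(-1/15924) = -3068576/337229183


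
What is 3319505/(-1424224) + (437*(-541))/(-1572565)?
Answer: -4883426614917/2239684814560 ≈ -2.1804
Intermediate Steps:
3319505/(-1424224) + (437*(-541))/(-1572565) = 3319505*(-1/1424224) - 236417*(-1/1572565) = -3319505/1424224 + 236417/1572565 = -4883426614917/2239684814560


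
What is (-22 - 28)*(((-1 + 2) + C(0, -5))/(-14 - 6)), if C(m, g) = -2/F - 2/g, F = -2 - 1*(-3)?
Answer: -3/2 ≈ -1.5000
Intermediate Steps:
F = 1 (F = -2 + 3 = 1)
C(m, g) = -2 - 2/g (C(m, g) = -2/1 - 2/g = -2*1 - 2/g = -2 - 2/g)
(-22 - 28)*(((-1 + 2) + C(0, -5))/(-14 - 6)) = (-22 - 28)*(((-1 + 2) + (-2 - 2/(-5)))/(-14 - 6)) = -50*(1 + (-2 - 2*(-⅕)))/(-20) = -50*(1 + (-2 + ⅖))*(-1)/20 = -50*(1 - 8/5)*(-1)/20 = -(-30)*(-1)/20 = -50*3/100 = -3/2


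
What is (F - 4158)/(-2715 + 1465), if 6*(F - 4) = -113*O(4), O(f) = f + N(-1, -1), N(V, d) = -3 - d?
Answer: 503/150 ≈ 3.3533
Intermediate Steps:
O(f) = -2 + f (O(f) = f + (-3 - 1*(-1)) = f + (-3 + 1) = f - 2 = -2 + f)
F = -101/3 (F = 4 + (-113*(-2 + 4))/6 = 4 + (-113*2)/6 = 4 + (1/6)*(-226) = 4 - 113/3 = -101/3 ≈ -33.667)
(F - 4158)/(-2715 + 1465) = (-101/3 - 4158)/(-2715 + 1465) = -12575/3/(-1250) = -12575/3*(-1/1250) = 503/150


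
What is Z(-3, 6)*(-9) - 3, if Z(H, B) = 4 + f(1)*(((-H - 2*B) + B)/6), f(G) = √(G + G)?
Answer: -39 + 9*√2/2 ≈ -32.636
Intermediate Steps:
f(G) = √2*√G (f(G) = √(2*G) = √2*√G)
Z(H, B) = 4 + √2*(-B/6 - H/6) (Z(H, B) = 4 + (√2*√1)*(((-H - 2*B) + B)/6) = 4 + (√2*1)*((-B - H)*(⅙)) = 4 + √2*(-B/6 - H/6))
Z(-3, 6)*(-9) - 3 = (4 - ⅙*6*√2 - ⅙*(-3)*√2)*(-9) - 3 = (4 - √2 + √2/2)*(-9) - 3 = (4 - √2/2)*(-9) - 3 = (-36 + 9*√2/2) - 3 = -39 + 9*√2/2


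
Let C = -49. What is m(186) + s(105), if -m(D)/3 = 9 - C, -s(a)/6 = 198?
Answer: -1362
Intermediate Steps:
s(a) = -1188 (s(a) = -6*198 = -1188)
m(D) = -174 (m(D) = -3*(9 - 1*(-49)) = -3*(9 + 49) = -3*58 = -174)
m(186) + s(105) = -174 - 1188 = -1362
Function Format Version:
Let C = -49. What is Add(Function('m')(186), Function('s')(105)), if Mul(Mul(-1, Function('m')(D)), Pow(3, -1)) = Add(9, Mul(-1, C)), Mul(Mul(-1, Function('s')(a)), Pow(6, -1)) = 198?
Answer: -1362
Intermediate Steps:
Function('s')(a) = -1188 (Function('s')(a) = Mul(-6, 198) = -1188)
Function('m')(D) = -174 (Function('m')(D) = Mul(-3, Add(9, Mul(-1, -49))) = Mul(-3, Add(9, 49)) = Mul(-3, 58) = -174)
Add(Function('m')(186), Function('s')(105)) = Add(-174, -1188) = -1362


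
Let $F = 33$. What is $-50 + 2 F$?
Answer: $16$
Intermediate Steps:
$-50 + 2 F = -50 + 2 \cdot 33 = -50 + 66 = 16$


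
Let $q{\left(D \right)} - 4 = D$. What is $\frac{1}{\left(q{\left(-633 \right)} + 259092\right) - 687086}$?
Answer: $- \frac{1}{428623} \approx -2.3331 \cdot 10^{-6}$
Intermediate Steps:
$q{\left(D \right)} = 4 + D$
$\frac{1}{\left(q{\left(-633 \right)} + 259092\right) - 687086} = \frac{1}{\left(\left(4 - 633\right) + 259092\right) - 687086} = \frac{1}{\left(-629 + 259092\right) - 687086} = \frac{1}{258463 - 687086} = \frac{1}{-428623} = - \frac{1}{428623}$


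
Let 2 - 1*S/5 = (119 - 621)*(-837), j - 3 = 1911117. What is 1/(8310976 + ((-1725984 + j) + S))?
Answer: 1/6395252 ≈ 1.5637e-7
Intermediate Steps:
j = 1911120 (j = 3 + 1911117 = 1911120)
S = -2100860 (S = 10 - 5*(119 - 621)*(-837) = 10 - (-2510)*(-837) = 10 - 5*420174 = 10 - 2100870 = -2100860)
1/(8310976 + ((-1725984 + j) + S)) = 1/(8310976 + ((-1725984 + 1911120) - 2100860)) = 1/(8310976 + (185136 - 2100860)) = 1/(8310976 - 1915724) = 1/6395252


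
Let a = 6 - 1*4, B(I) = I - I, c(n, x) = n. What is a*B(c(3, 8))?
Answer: 0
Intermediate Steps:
B(I) = 0
a = 2 (a = 6 - 4 = 2)
a*B(c(3, 8)) = 2*0 = 0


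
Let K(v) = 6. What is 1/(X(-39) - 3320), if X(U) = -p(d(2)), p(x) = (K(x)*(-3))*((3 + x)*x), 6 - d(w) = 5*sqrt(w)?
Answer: 181/193537 - 675*sqrt(2)/774148 ≈ -0.00029787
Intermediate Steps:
d(w) = 6 - 5*sqrt(w)
p(x) = -18*x*(3 + x) (p(x) = (6*(-3))*((3 + x)*x) = -18*x*(3 + x))
X(U) = 18*(6 - 5*sqrt(2))*(9 - 5*sqrt(2)) (X(U) = -(-18)*(6 - 5*sqrt(2))*(3 + (6 - 5*sqrt(2))) = -(-18)*(6 - 5*sqrt(2))*(9 - 5*sqrt(2)) = 18*(6 - 5*sqrt(2))*(9 - 5*sqrt(2)))
1/(X(-39) - 3320) = 1/((1872 - 1350*sqrt(2)) - 3320) = 1/(-1448 - 1350*sqrt(2))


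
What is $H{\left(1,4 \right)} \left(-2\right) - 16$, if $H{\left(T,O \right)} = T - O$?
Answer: $-10$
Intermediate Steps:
$H{\left(1,4 \right)} \left(-2\right) - 16 = \left(1 - 4\right) \left(-2\right) - 16 = \left(-3\right) \left(-2\right) - 16 = 6 - 16 = -10$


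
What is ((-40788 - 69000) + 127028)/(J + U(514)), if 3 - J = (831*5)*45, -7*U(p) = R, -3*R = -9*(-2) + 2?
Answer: -45255/490799 ≈ -0.092207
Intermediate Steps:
R = -20/3 (R = -(-9*(-2) + 2)/3 = -(18 + 2)/3 = -⅓*20 = -20/3 ≈ -6.6667)
U(p) = 20/21 (U(p) = -⅐*(-20/3) = 20/21)
J = -186972 (J = 3 - 831*5*45 = 3 - 4155*45 = 3 - 1*186975 = 3 - 186975 = -186972)
((-40788 - 69000) + 127028)/(J + U(514)) = ((-40788 - 69000) + 127028)/(-186972 + 20/21) = (-109788 + 127028)/(-3926392/21) = 17240*(-21/3926392) = -45255/490799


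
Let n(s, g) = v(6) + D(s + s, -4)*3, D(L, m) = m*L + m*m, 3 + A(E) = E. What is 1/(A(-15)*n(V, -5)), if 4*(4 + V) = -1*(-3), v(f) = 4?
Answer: -1/2340 ≈ -0.00042735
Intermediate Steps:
A(E) = -3 + E
D(L, m) = m**2 + L*m (D(L, m) = L*m + m**2 = m**2 + L*m)
V = -13/4 (V = -4 + (-1*(-3))/4 = -4 + (1/4)*3 = -4 + 3/4 = -13/4 ≈ -3.2500)
n(s, g) = 52 - 24*s (n(s, g) = 4 - 4*((s + s) - 4)*3 = 4 - 4*(2*s - 4)*3 = 4 - 4*(-4 + 2*s)*3 = 4 + (16 - 8*s)*3 = 4 + (48 - 24*s) = 52 - 24*s)
1/(A(-15)*n(V, -5)) = 1/((-3 - 15)*(52 - 24*(-13/4))) = 1/(-18*(52 + 78)) = 1/(-18*130) = 1/(-2340) = -1/2340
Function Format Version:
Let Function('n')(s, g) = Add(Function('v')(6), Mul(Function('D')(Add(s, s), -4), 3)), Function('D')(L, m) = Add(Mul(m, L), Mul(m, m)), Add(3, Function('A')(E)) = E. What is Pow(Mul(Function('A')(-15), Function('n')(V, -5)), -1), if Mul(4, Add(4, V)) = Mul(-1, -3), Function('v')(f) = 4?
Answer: Rational(-1, 2340) ≈ -0.00042735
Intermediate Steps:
Function('A')(E) = Add(-3, E)
Function('D')(L, m) = Add(Pow(m, 2), Mul(L, m)) (Function('D')(L, m) = Add(Mul(L, m), Pow(m, 2)) = Add(Pow(m, 2), Mul(L, m)))
V = Rational(-13, 4) (V = Add(-4, Mul(Rational(1, 4), Mul(-1, -3))) = Add(-4, Mul(Rational(1, 4), 3)) = Add(-4, Rational(3, 4)) = Rational(-13, 4) ≈ -3.2500)
Function('n')(s, g) = Add(52, Mul(-24, s)) (Function('n')(s, g) = Add(4, Mul(Mul(-4, Add(Add(s, s), -4)), 3)) = Add(4, Mul(Mul(-4, Add(Mul(2, s), -4)), 3)) = Add(4, Mul(Mul(-4, Add(-4, Mul(2, s))), 3)) = Add(4, Mul(Add(16, Mul(-8, s)), 3)) = Add(4, Add(48, Mul(-24, s))) = Add(52, Mul(-24, s)))
Pow(Mul(Function('A')(-15), Function('n')(V, -5)), -1) = Pow(Mul(Add(-3, -15), Add(52, Mul(-24, Rational(-13, 4)))), -1) = Pow(Mul(-18, Add(52, 78)), -1) = Pow(Mul(-18, 130), -1) = Pow(-2340, -1) = Rational(-1, 2340)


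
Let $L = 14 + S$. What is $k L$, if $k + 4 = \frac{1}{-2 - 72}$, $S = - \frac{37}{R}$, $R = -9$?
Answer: $- \frac{5379}{74} \approx -72.689$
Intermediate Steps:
$S = \frac{37}{9}$ ($S = - \frac{37}{-9} = \left(-37\right) \left(- \frac{1}{9}\right) = \frac{37}{9} \approx 4.1111$)
$k = - \frac{297}{74}$ ($k = -4 + \frac{1}{-2 - 72} = -4 + \frac{1}{-74} = -4 - \frac{1}{74} = - \frac{297}{74} \approx -4.0135$)
$L = \frac{163}{9}$ ($L = 14 + \frac{37}{9} = \frac{163}{9} \approx 18.111$)
$k L = \left(- \frac{297}{74}\right) \frac{163}{9} = - \frac{5379}{74}$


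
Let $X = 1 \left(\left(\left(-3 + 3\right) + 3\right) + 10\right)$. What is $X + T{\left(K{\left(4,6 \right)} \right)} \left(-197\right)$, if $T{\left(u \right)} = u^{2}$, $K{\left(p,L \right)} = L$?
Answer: $-7079$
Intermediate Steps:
$X = 13$ ($X = 1 \left(\left(0 + 3\right) + 10\right) = 1 \left(3 + 10\right) = 1 \cdot 13 = 13$)
$X + T{\left(K{\left(4,6 \right)} \right)} \left(-197\right) = 13 + 6^{2} \left(-197\right) = 13 + 36 \left(-197\right) = 13 - 7092 = -7079$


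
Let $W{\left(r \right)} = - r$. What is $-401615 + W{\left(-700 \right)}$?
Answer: $-400915$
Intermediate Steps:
$-401615 + W{\left(-700 \right)} = -401615 - -700 = -401615 + 700 = -400915$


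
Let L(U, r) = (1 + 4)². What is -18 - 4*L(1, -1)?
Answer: -118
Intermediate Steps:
L(U, r) = 25 (L(U, r) = 5² = 25)
-18 - 4*L(1, -1) = -18 - 4*25 = -18 - 100 = -118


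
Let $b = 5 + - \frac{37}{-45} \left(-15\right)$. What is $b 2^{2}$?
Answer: $- \frac{88}{3} \approx -29.333$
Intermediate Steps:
$b = - \frac{22}{3}$ ($b = 5 + \left(-37\right) \left(- \frac{1}{45}\right) \left(-15\right) = 5 + \frac{37}{45} \left(-15\right) = 5 - \frac{37}{3} = - \frac{22}{3} \approx -7.3333$)
$b 2^{2} = - \frac{22 \cdot 2^{2}}{3} = \left(- \frac{22}{3}\right) 4 = - \frac{88}{3}$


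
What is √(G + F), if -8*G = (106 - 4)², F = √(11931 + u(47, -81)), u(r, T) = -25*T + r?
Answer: √(-5202 + 4*√14003)/2 ≈ 34.383*I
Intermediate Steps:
u(r, T) = r - 25*T
F = √14003 (F = √(11931 + (47 - 25*(-81))) = √(11931 + (47 + 2025)) = √(11931 + 2072) = √14003 ≈ 118.33)
G = -2601/2 (G = -(106 - 4)²/8 = -⅛*102² = -⅛*10404 = -2601/2 ≈ -1300.5)
√(G + F) = √(-2601/2 + √14003)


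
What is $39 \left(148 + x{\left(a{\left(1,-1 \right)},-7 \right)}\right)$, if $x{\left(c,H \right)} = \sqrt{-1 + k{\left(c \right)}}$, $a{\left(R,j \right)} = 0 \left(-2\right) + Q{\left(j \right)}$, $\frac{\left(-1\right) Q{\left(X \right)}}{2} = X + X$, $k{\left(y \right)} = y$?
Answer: $5772 + 39 \sqrt{3} \approx 5839.5$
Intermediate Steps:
$Q{\left(X \right)} = - 4 X$ ($Q{\left(X \right)} = - 2 \left(X + X\right) = - 2 \cdot 2 X = - 4 X$)
$a{\left(R,j \right)} = - 4 j$ ($a{\left(R,j \right)} = 0 \left(-2\right) - 4 j = 0 - 4 j = - 4 j$)
$x{\left(c,H \right)} = \sqrt{-1 + c}$
$39 \left(148 + x{\left(a{\left(1,-1 \right)},-7 \right)}\right) = 39 \left(148 + \sqrt{-1 - -4}\right) = 39 \left(148 + \sqrt{-1 + 4}\right) = 39 \left(148 + \sqrt{3}\right) = 5772 + 39 \sqrt{3}$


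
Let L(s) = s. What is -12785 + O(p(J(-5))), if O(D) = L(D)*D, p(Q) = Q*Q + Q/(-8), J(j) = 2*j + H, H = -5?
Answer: 2475985/64 ≈ 38687.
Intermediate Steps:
J(j) = -5 + 2*j (J(j) = 2*j - 5 = -5 + 2*j)
p(Q) = Q**2 - Q/8 (p(Q) = Q**2 + Q*(-1/8) = Q**2 - Q/8)
O(D) = D**2 (O(D) = D*D = D**2)
-12785 + O(p(J(-5))) = -12785 + ((-5 + 2*(-5))*(-1/8 + (-5 + 2*(-5))))**2 = -12785 + ((-5 - 10)*(-1/8 + (-5 - 10)))**2 = -12785 + (-15*(-1/8 - 15))**2 = -12785 + (-15*(-121/8))**2 = -12785 + (1815/8)**2 = -12785 + 3294225/64 = 2475985/64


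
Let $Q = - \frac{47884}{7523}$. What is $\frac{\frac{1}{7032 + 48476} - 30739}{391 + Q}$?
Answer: $- \frac{12836197071953}{160618448372} \approx -79.917$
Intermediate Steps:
$Q = - \frac{47884}{7523}$ ($Q = \left(-47884\right) \frac{1}{7523} = - \frac{47884}{7523} \approx -6.365$)
$\frac{\frac{1}{7032 + 48476} - 30739}{391 + Q} = \frac{\frac{1}{7032 + 48476} - 30739}{391 - \frac{47884}{7523}} = \frac{\frac{1}{55508} - 30739}{\frac{2893609}{7523}} = \left(\frac{1}{55508} - 30739\right) \frac{7523}{2893609} = \left(- \frac{1706260411}{55508}\right) \frac{7523}{2893609} = - \frac{12836197071953}{160618448372}$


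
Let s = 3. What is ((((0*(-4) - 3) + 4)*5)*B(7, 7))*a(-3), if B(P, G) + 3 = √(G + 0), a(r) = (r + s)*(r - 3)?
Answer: 0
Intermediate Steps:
a(r) = (-3 + r)*(3 + r) (a(r) = (r + 3)*(r - 3) = (3 + r)*(-3 + r) = (-3 + r)*(3 + r))
B(P, G) = -3 + √G (B(P, G) = -3 + √(G + 0) = -3 + √G)
((((0*(-4) - 3) + 4)*5)*B(7, 7))*a(-3) = ((((0*(-4) - 3) + 4)*5)*(-3 + √7))*(-9 + (-3)²) = ((((0 - 3) + 4)*5)*(-3 + √7))*(-9 + 9) = (((-3 + 4)*5)*(-3 + √7))*0 = ((1*5)*(-3 + √7))*0 = (5*(-3 + √7))*0 = (-15 + 5*√7)*0 = 0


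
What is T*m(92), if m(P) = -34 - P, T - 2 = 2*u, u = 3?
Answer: -1008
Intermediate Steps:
T = 8 (T = 2 + 2*3 = 2 + 6 = 8)
T*m(92) = 8*(-34 - 1*92) = 8*(-34 - 92) = 8*(-126) = -1008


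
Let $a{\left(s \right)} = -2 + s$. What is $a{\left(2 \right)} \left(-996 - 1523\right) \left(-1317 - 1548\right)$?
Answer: $0$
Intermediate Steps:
$a{\left(2 \right)} \left(-996 - 1523\right) \left(-1317 - 1548\right) = \left(-2 + 2\right) \left(-996 - 1523\right) \left(-1317 - 1548\right) = 0 \left(\left(-2519\right) \left(-2865\right)\right) = 0 \cdot 7216935 = 0$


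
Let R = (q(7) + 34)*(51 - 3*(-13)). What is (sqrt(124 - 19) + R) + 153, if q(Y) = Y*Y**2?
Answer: 34083 + sqrt(105) ≈ 34093.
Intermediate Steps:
q(Y) = Y**3
R = 33930 (R = (7**3 + 34)*(51 - 3*(-13)) = (343 + 34)*(51 + 39) = 377*90 = 33930)
(sqrt(124 - 19) + R) + 153 = (sqrt(124 - 19) + 33930) + 153 = (sqrt(105) + 33930) + 153 = (33930 + sqrt(105)) + 153 = 34083 + sqrt(105)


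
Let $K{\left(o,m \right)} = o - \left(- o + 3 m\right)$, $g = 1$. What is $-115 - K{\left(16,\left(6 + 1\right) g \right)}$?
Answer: $-126$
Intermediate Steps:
$K{\left(o,m \right)} = - 3 m + 2 o$ ($K{\left(o,m \right)} = o - \left(- o + 3 m\right) = - 3 m + 2 o$)
$-115 - K{\left(16,\left(6 + 1\right) g \right)} = -115 - \left(- 3 \left(6 + 1\right) 1 + 2 \cdot 16\right) = -115 - \left(- 3 \cdot 7 \cdot 1 + 32\right) = -115 - \left(\left(-3\right) 7 + 32\right) = -115 - \left(-21 + 32\right) = -115 - 11 = -126$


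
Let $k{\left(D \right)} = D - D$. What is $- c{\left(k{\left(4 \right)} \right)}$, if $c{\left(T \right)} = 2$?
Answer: $-2$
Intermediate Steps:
$k{\left(D \right)} = 0$
$- c{\left(k{\left(4 \right)} \right)} = \left(-1\right) 2 = -2$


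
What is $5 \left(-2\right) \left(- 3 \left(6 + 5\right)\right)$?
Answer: $330$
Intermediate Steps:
$5 \left(-2\right) \left(- 3 \left(6 + 5\right)\right) = - 10 \left(\left(-3\right) 11\right) = \left(-10\right) \left(-33\right) = 330$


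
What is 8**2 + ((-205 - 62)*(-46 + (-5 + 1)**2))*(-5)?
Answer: -39986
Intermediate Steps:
8**2 + ((-205 - 62)*(-46 + (-5 + 1)**2))*(-5) = 64 - 267*(-46 + (-4)**2)*(-5) = 64 - 267*(-46 + 16)*(-5) = 64 - 267*(-30)*(-5) = 64 + 8010*(-5) = 64 - 40050 = -39986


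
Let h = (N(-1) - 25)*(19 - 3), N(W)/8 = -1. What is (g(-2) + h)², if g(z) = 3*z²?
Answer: 266256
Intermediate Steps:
N(W) = -8 (N(W) = 8*(-1) = -8)
h = -528 (h = (-8 - 25)*(19 - 3) = -33*16 = -528)
(g(-2) + h)² = (3*(-2)² - 528)² = (3*4 - 528)² = (12 - 528)² = (-516)² = 266256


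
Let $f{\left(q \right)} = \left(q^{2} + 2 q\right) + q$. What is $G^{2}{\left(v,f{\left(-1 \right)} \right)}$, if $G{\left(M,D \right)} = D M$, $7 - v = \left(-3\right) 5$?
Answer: $1936$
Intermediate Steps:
$v = 22$ ($v = 7 - \left(-3\right) 5 = 7 - -15 = 7 + 15 = 22$)
$f{\left(q \right)} = q^{2} + 3 q$
$G^{2}{\left(v,f{\left(-1 \right)} \right)} = \left(- (3 - 1) 22\right)^{2} = \left(\left(-1\right) 2 \cdot 22\right)^{2} = \left(\left(-2\right) 22\right)^{2} = \left(-44\right)^{2} = 1936$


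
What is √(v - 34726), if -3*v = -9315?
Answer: I*√31621 ≈ 177.82*I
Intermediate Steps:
v = 3105 (v = -⅓*(-9315) = 3105)
√(v - 34726) = √(3105 - 34726) = √(-31621) = I*√31621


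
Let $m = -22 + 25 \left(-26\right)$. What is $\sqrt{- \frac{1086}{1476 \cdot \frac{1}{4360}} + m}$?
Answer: $\frac{2 i \sqrt{14675007}}{123} \approx 62.289 i$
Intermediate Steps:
$m = -672$ ($m = -22 - 650 = -672$)
$\sqrt{- \frac{1086}{1476 \cdot \frac{1}{4360}} + m} = \sqrt{- \frac{1086}{1476 \cdot \frac{1}{4360}} - 672} = \sqrt{- \frac{1086}{\frac{369}{1090}} - 672} = \sqrt{\left(-1086\right) \frac{1090}{369} - 672} = \sqrt{- \frac{394580}{123} - 672} = \sqrt{- \frac{477236}{123}} = \frac{2 i \sqrt{14675007}}{123}$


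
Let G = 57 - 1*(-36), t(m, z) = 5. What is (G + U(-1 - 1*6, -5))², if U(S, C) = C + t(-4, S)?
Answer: 8649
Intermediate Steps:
U(S, C) = 5 + C (U(S, C) = C + 5 = 5 + C)
G = 93 (G = 57 + 36 = 93)
(G + U(-1 - 1*6, -5))² = (93 + (5 - 5))² = (93 + 0)² = 93² = 8649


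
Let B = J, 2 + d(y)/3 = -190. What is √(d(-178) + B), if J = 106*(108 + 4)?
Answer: 4*√706 ≈ 106.28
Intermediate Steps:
d(y) = -576 (d(y) = -6 + 3*(-190) = -6 - 570 = -576)
J = 11872 (J = 106*112 = 11872)
B = 11872
√(d(-178) + B) = √(-576 + 11872) = √11296 = 4*√706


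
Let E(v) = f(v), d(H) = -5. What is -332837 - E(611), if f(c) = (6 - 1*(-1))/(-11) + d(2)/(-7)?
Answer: -25628455/77 ≈ -3.3284e+5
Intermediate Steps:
f(c) = 6/77 (f(c) = (6 - 1*(-1))/(-11) - 5/(-7) = (6 + 1)*(-1/11) - 5*(-1/7) = 7*(-1/11) + 5/7 = -7/11 + 5/7 = 6/77)
E(v) = 6/77
-332837 - E(611) = -332837 - 1*6/77 = -332837 - 6/77 = -25628455/77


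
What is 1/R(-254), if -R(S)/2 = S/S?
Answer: -1/2 ≈ -0.50000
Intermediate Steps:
R(S) = -2 (R(S) = -2*S/S = -2*1 = -2)
1/R(-254) = 1/(-2) = -1/2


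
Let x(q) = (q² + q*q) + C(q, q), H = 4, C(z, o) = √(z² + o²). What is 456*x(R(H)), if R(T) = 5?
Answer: 22800 + 2280*√2 ≈ 26024.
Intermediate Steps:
C(z, o) = √(o² + z²)
x(q) = 2*q² + √2*√(q²) (x(q) = (q² + q*q) + √(q² + q²) = (q² + q²) + √(2*q²) = 2*q² + √2*√(q²))
456*x(R(H)) = 456*(2*5² + √2*√(5²)) = 456*(2*25 + √2*√25) = 456*(50 + √2*5) = 456*(50 + 5*√2) = 22800 + 2280*√2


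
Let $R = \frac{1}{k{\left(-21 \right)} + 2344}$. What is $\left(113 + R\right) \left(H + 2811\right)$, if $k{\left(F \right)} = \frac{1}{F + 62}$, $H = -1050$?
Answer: $\frac{6374764822}{32035} \approx 1.9899 \cdot 10^{5}$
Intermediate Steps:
$k{\left(F \right)} = \frac{1}{62 + F}$
$R = \frac{41}{96105}$ ($R = \frac{1}{\frac{1}{62 - 21} + 2344} = \frac{1}{\frac{1}{41} + 2344} = \frac{1}{\frac{96105}{41}} = \frac{41}{96105} \approx 0.00042662$)
$\left(113 + R\right) \left(H + 2811\right) = \left(113 + \frac{41}{96105}\right) \left(-1050 + 2811\right) = \frac{10859906}{96105} \cdot 1761 = \frac{6374764822}{32035}$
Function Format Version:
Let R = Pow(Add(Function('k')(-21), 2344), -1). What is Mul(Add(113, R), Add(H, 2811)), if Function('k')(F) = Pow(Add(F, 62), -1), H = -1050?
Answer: Rational(6374764822, 32035) ≈ 1.9899e+5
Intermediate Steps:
Function('k')(F) = Pow(Add(62, F), -1)
R = Rational(41, 96105) (R = Pow(Add(Pow(Add(62, -21), -1), 2344), -1) = Pow(Add(Pow(41, -1), 2344), -1) = Pow(Add(Rational(1, 41), 2344), -1) = Pow(Rational(96105, 41), -1) = Rational(41, 96105) ≈ 0.00042662)
Mul(Add(113, R), Add(H, 2811)) = Mul(Add(113, Rational(41, 96105)), Add(-1050, 2811)) = Mul(Rational(10859906, 96105), 1761) = Rational(6374764822, 32035)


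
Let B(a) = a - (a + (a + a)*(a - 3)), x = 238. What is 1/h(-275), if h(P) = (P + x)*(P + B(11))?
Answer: 1/16687 ≈ 5.9927e-5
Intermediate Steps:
B(a) = -2*a*(-3 + a) (B(a) = a - (a + (2*a)*(-3 + a)) = a - (a + 2*a*(-3 + a)) = a + (-a - 2*a*(-3 + a)) = -2*a*(-3 + a))
h(P) = (-176 + P)*(238 + P) (h(P) = (P + 238)*(P + 2*11*(3 - 1*11)) = (238 + P)*(P + 2*11*(3 - 11)) = (238 + P)*(P + 2*11*(-8)) = (238 + P)*(P - 176) = (238 + P)*(-176 + P) = (-176 + P)*(238 + P))
1/h(-275) = 1/(-41888 + (-275)**2 + 62*(-275)) = 1/(-41888 + 75625 - 17050) = 1/16687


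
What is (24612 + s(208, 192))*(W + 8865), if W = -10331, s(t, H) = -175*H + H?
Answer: 12894936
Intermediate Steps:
s(t, H) = -174*H
(24612 + s(208, 192))*(W + 8865) = (24612 - 174*192)*(-10331 + 8865) = (24612 - 33408)*(-1466) = -8796*(-1466) = 12894936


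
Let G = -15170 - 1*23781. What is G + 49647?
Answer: 10696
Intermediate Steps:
G = -38951 (G = -15170 - 23781 = -38951)
G + 49647 = -38951 + 49647 = 10696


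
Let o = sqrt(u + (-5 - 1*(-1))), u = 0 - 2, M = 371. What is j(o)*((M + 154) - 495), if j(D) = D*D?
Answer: -180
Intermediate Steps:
u = -2
o = I*sqrt(6) (o = sqrt(-2 + (-5 - 1*(-1))) = sqrt(-2 + (-5 + 1)) = sqrt(-2 - 4) = sqrt(-6) = I*sqrt(6) ≈ 2.4495*I)
j(D) = D**2
j(o)*((M + 154) - 495) = (I*sqrt(6))**2*((371 + 154) - 495) = -6*(525 - 495) = -6*30 = -180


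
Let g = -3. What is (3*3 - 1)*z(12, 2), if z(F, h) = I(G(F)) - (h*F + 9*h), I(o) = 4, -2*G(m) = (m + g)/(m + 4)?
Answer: -304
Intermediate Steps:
G(m) = -(-3 + m)/(2*(4 + m)) (G(m) = -(m - 3)/(2*(m + 4)) = -(-3 + m)/(2*(4 + m)))
z(F, h) = 4 - 9*h - F*h (z(F, h) = 4 - (h*F + 9*h) = 4 - (F*h + 9*h) = 4 - (9*h + F*h) = 4 + (-9*h - F*h) = 4 - 9*h - F*h)
(3*3 - 1)*z(12, 2) = (3*3 - 1)*(4 - 9*2 - 1*12*2) = (9 - 1)*(4 - 18 - 24) = 8*(-38) = -304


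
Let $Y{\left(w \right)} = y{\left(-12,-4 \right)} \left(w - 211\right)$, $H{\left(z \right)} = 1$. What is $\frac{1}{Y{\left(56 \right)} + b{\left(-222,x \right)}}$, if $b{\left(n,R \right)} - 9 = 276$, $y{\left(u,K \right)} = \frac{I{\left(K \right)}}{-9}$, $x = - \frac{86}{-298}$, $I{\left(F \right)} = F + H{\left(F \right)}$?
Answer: $\frac{3}{700} \approx 0.0042857$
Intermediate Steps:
$I{\left(F \right)} = 1 + F$ ($I{\left(F \right)} = F + 1 = 1 + F$)
$x = \frac{43}{149}$ ($x = \left(-86\right) \left(- \frac{1}{298}\right) = \frac{43}{149} \approx 0.28859$)
$y{\left(u,K \right)} = - \frac{1}{9} - \frac{K}{9}$ ($y{\left(u,K \right)} = \frac{1 + K}{-9} = \left(1 + K\right) \left(- \frac{1}{9}\right) = - \frac{1}{9} - \frac{K}{9}$)
$b{\left(n,R \right)} = 285$ ($b{\left(n,R \right)} = 9 + 276 = 285$)
$Y{\left(w \right)} = - \frac{211}{3} + \frac{w}{3}$ ($Y{\left(w \right)} = \left(- \frac{1}{9} - - \frac{4}{9}\right) \left(w - 211\right) = \left(- \frac{1}{9} + \frac{4}{9}\right) \left(-211 + w\right) = \frac{-211 + w}{3} = - \frac{211}{3} + \frac{w}{3}$)
$\frac{1}{Y{\left(56 \right)} + b{\left(-222,x \right)}} = \frac{1}{\left(- \frac{211}{3} + \frac{1}{3} \cdot 56\right) + 285} = \frac{1}{\left(- \frac{211}{3} + \frac{56}{3}\right) + 285} = \frac{1}{- \frac{155}{3} + 285} = \frac{1}{\frac{700}{3}} = \frac{3}{700}$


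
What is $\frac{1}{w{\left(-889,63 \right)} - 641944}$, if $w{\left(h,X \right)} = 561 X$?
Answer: $- \frac{1}{606601} \approx -1.6485 \cdot 10^{-6}$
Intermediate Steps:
$\frac{1}{w{\left(-889,63 \right)} - 641944} = \frac{1}{561 \cdot 63 - 641944} = \frac{1}{35343 - 641944} = \frac{1}{-606601} = - \frac{1}{606601}$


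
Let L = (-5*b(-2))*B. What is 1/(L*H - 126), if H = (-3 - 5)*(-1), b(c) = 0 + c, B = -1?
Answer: -1/206 ≈ -0.0048544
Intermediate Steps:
b(c) = c
H = 8 (H = -8*(-1) = 8)
L = -10 (L = -5*(-2)*(-1) = 10*(-1) = -10)
1/(L*H - 126) = 1/(-10*8 - 126) = 1/(-80 - 126) = 1/(-206) = -1/206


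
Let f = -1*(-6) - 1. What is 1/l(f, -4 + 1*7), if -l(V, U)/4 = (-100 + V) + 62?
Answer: 1/132 ≈ 0.0075758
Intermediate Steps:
f = 5 (f = 6 - 1 = 5)
l(V, U) = 152 - 4*V (l(V, U) = -4*((-100 + V) + 62) = -4*(-38 + V) = 152 - 4*V)
1/l(f, -4 + 1*7) = 1/(152 - 4*5) = 1/(152 - 20) = 1/132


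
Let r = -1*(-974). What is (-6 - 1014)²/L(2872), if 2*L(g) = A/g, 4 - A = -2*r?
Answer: 186751800/61 ≈ 3.0615e+6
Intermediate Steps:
r = 974
A = 1952 (A = 4 - (-2)*974 = 4 - 1*(-1948) = 4 + 1948 = 1952)
L(g) = 976/g (L(g) = (1952/g)/2 = 976/g)
(-6 - 1014)²/L(2872) = (-6 - 1014)²/((976/2872)) = (-1020)²/((976*(1/2872))) = 1040400/(122/359) = 1040400*(359/122) = 186751800/61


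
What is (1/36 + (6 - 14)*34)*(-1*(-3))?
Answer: -9791/12 ≈ -815.92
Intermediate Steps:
(1/36 + (6 - 14)*34)*(-1*(-3)) = (1/36 - 8*34)*3 = (1/36 - 272)*3 = -9791/36*3 = -9791/12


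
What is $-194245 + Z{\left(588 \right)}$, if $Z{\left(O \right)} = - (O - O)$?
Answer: $-194245$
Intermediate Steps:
$Z{\left(O \right)} = 0$ ($Z{\left(O \right)} = \left(-1\right) 0 = 0$)
$-194245 + Z{\left(588 \right)} = -194245 + 0 = -194245$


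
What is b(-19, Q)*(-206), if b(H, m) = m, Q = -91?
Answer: 18746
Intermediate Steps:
b(-19, Q)*(-206) = -91*(-206) = 18746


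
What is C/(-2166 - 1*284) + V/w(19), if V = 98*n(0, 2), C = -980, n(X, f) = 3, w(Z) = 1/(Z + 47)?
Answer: 97022/5 ≈ 19404.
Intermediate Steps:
w(Z) = 1/(47 + Z)
V = 294 (V = 98*3 = 294)
C/(-2166 - 1*284) + V/w(19) = -980/(-2166 - 1*284) + 294/(1/(47 + 19)) = -980/(-2166 - 284) + 294/(1/66) = -980/(-2450) + 294/(1/66) = -980*(-1/2450) + 294*66 = ⅖ + 19404 = 97022/5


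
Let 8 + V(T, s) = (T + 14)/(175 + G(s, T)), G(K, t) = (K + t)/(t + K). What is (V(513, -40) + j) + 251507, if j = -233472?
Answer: 3173279/176 ≈ 18030.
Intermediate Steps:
G(K, t) = 1 (G(K, t) = (K + t)/(K + t) = 1)
V(T, s) = -697/88 + T/176 (V(T, s) = -8 + (T + 14)/(175 + 1) = -8 + (14 + T)/176 = -8 + (14 + T)*(1/176) = -8 + (7/88 + T/176) = -697/88 + T/176)
(V(513, -40) + j) + 251507 = ((-697/88 + (1/176)*513) - 233472) + 251507 = ((-697/88 + 513/176) - 233472) + 251507 = (-881/176 - 233472) + 251507 = -41091953/176 + 251507 = 3173279/176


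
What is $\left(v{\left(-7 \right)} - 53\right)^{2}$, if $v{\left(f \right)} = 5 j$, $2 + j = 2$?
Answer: $2809$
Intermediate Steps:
$j = 0$ ($j = -2 + 2 = 0$)
$v{\left(f \right)} = 0$ ($v{\left(f \right)} = 5 \cdot 0 = 0$)
$\left(v{\left(-7 \right)} - 53\right)^{2} = \left(0 - 53\right)^{2} = \left(-53\right)^{2} = 2809$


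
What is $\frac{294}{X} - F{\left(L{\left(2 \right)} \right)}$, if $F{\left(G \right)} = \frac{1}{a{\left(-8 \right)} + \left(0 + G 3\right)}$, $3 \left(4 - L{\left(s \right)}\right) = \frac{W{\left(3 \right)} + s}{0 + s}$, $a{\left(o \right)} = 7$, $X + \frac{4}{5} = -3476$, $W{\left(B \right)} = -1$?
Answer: $- \frac{44579}{321604} \approx -0.13861$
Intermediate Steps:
$X = - \frac{17384}{5}$ ($X = - \frac{4}{5} - 3476 = - \frac{17384}{5} \approx -3476.8$)
$L{\left(s \right)} = 4 - \frac{-1 + s}{3 s}$ ($L{\left(s \right)} = 4 - \frac{\left(-1 + s\right) \frac{1}{0 + s}}{3} = 4 - \frac{\left(-1 + s\right) \frac{1}{s}}{3} = 4 - \frac{\frac{1}{s} \left(-1 + s\right)}{3} = 4 - \frac{-1 + s}{3 s}$)
$F{\left(G \right)} = \frac{1}{7 + 3 G}$ ($F{\left(G \right)} = \frac{1}{7 + \left(0 + G 3\right)} = \frac{1}{7 + \left(0 + 3 G\right)} = \frac{1}{7 + 3 G}$)
$\frac{294}{X} - F{\left(L{\left(2 \right)} \right)} = \frac{294}{- \frac{17384}{5}} - \frac{1}{7 + 3 \frac{1 + 11 \cdot 2}{3 \cdot 2}} = 294 \left(- \frac{5}{17384}\right) - \frac{1}{7 + 3 \cdot \frac{1}{3} \cdot \frac{1}{2} \left(1 + 22\right)} = - \frac{735}{8692} - \frac{1}{7 + 3 \cdot \frac{1}{3} \cdot \frac{1}{2} \cdot 23} = - \frac{735}{8692} - \frac{1}{7 + 3 \cdot \frac{23}{6}} = - \frac{735}{8692} - \frac{1}{7 + \frac{23}{2}} = - \frac{735}{8692} - \frac{1}{\frac{37}{2}} = - \frac{735}{8692} - \frac{2}{37} = - \frac{44579}{321604}$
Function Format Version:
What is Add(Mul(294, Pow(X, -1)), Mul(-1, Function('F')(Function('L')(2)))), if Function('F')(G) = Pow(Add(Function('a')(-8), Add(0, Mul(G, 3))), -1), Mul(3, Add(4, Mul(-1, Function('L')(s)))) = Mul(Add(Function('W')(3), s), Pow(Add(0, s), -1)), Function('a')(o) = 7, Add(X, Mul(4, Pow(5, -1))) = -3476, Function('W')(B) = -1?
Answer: Rational(-44579, 321604) ≈ -0.13861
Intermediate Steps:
X = Rational(-17384, 5) (X = Add(Rational(-4, 5), -3476) = Rational(-17384, 5) ≈ -3476.8)
Function('L')(s) = Add(4, Mul(Rational(-1, 3), Pow(s, -1), Add(-1, s))) (Function('L')(s) = Add(4, Mul(Rational(-1, 3), Mul(Add(-1, s), Pow(Add(0, s), -1)))) = Add(4, Mul(Rational(-1, 3), Mul(Add(-1, s), Pow(s, -1)))) = Add(4, Mul(Rational(-1, 3), Mul(Pow(s, -1), Add(-1, s)))) = Add(4, Mul(Rational(-1, 3), Pow(s, -1), Add(-1, s))))
Function('F')(G) = Pow(Add(7, Mul(3, G)), -1) (Function('F')(G) = Pow(Add(7, Add(0, Mul(G, 3))), -1) = Pow(Add(7, Add(0, Mul(3, G))), -1) = Pow(Add(7, Mul(3, G)), -1))
Add(Mul(294, Pow(X, -1)), Mul(-1, Function('F')(Function('L')(2)))) = Add(Mul(294, Pow(Rational(-17384, 5), -1)), Mul(-1, Pow(Add(7, Mul(3, Mul(Rational(1, 3), Pow(2, -1), Add(1, Mul(11, 2))))), -1))) = Add(Mul(294, Rational(-5, 17384)), Mul(-1, Pow(Add(7, Mul(3, Mul(Rational(1, 3), Rational(1, 2), Add(1, 22)))), -1))) = Add(Rational(-735, 8692), Mul(-1, Pow(Add(7, Mul(3, Mul(Rational(1, 3), Rational(1, 2), 23))), -1))) = Add(Rational(-735, 8692), Mul(-1, Pow(Add(7, Mul(3, Rational(23, 6))), -1))) = Add(Rational(-735, 8692), Mul(-1, Pow(Add(7, Rational(23, 2)), -1))) = Add(Rational(-735, 8692), Mul(-1, Pow(Rational(37, 2), -1))) = Add(Rational(-735, 8692), Mul(-1, Rational(2, 37))) = Add(Rational(-735, 8692), Rational(-2, 37)) = Rational(-44579, 321604)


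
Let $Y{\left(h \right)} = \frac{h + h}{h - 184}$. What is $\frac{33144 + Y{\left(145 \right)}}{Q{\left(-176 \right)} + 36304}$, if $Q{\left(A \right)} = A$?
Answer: $\frac{646163}{704496} \approx 0.9172$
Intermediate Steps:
$Y{\left(h \right)} = \frac{2 h}{-184 + h}$
$\frac{33144 + Y{\left(145 \right)}}{Q{\left(-176 \right)} + 36304} = \frac{33144 + 2 \cdot 145 \frac{1}{-184 + 145}}{-176 + 36304} = \frac{33144 + 2 \cdot 145 \frac{1}{-39}}{36128} = \left(33144 + 2 \cdot 145 \left(- \frac{1}{39}\right)\right) \frac{1}{36128} = \left(33144 - \frac{290}{39}\right) \frac{1}{36128} = \frac{1292326}{39} \cdot \frac{1}{36128} = \frac{646163}{704496}$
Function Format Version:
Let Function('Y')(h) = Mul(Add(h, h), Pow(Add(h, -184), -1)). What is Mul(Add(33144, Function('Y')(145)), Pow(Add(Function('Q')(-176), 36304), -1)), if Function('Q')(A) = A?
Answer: Rational(646163, 704496) ≈ 0.91720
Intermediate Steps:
Function('Y')(h) = Mul(2, h, Pow(Add(-184, h), -1)) (Function('Y')(h) = Mul(Mul(2, h), Pow(Add(-184, h), -1)) = Mul(2, h, Pow(Add(-184, h), -1)))
Mul(Add(33144, Function('Y')(145)), Pow(Add(Function('Q')(-176), 36304), -1)) = Mul(Add(33144, Mul(2, 145, Pow(Add(-184, 145), -1))), Pow(Add(-176, 36304), -1)) = Mul(Add(33144, Mul(2, 145, Pow(-39, -1))), Pow(36128, -1)) = Mul(Add(33144, Mul(2, 145, Rational(-1, 39))), Rational(1, 36128)) = Mul(Add(33144, Rational(-290, 39)), Rational(1, 36128)) = Mul(Rational(1292326, 39), Rational(1, 36128)) = Rational(646163, 704496)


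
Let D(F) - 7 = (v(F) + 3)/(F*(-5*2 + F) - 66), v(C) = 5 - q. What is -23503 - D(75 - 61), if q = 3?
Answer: -47019/2 ≈ -23510.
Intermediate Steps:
v(C) = 2 (v(C) = 5 - 1*3 = 5 - 3 = 2)
D(F) = 7 + 5/(-66 + F*(-10 + F)) (D(F) = 7 + (2 + 3)/(F*(-5*2 + F) - 66) = 7 + 5/(F*(-10 + F) - 66) = 7 + 5/(-66 + F*(-10 + F)))
-23503 - D(75 - 61) = -23503 - (457 - 7*(75 - 61)**2 + 70*(75 - 61))/(66 - (75 - 61)**2 + 10*(75 - 61)) = -23503 - (457 - 7*14**2 + 70*14)/(66 - 1*14**2 + 10*14) = -23503 - (457 - 7*196 + 980)/(66 - 1*196 + 140) = -23503 - (457 - 1372 + 980)/(66 - 196 + 140) = -23503 - 65/10 = -23503 - 1*13/2 = -23503 - 13/2 = -47019/2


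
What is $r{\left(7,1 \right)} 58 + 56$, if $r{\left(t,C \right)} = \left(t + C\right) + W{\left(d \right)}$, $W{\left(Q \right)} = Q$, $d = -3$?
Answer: $346$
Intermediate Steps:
$r{\left(t,C \right)} = -3 + C + t$ ($r{\left(t,C \right)} = \left(t + C\right) - 3 = \left(C + t\right) - 3 = -3 + C + t$)
$r{\left(7,1 \right)} 58 + 56 = \left(-3 + 1 + 7\right) 58 + 56 = 5 \cdot 58 + 56 = 290 + 56 = 346$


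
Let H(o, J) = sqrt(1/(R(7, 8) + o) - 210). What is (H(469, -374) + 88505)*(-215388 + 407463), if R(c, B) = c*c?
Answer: 16999597875 + 2112825*I*sqrt(465682)/518 ≈ 1.7e+10 + 2.7834e+6*I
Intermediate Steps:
R(c, B) = c**2
H(o, J) = sqrt(-210 + 1/(49 + o)) (H(o, J) = sqrt(1/(7**2 + o) - 210) = sqrt(1/(49 + o) - 210) = sqrt(-210 + 1/(49 + o)))
(H(469, -374) + 88505)*(-215388 + 407463) = (sqrt((-10289 - 210*469)/(49 + 469)) + 88505)*(-215388 + 407463) = (sqrt((-10289 - 98490)/518) + 88505)*192075 = (sqrt((1/518)*(-108779)) + 88505)*192075 = (sqrt(-108779/518) + 88505)*192075 = (11*I*sqrt(465682)/518 + 88505)*192075 = (88505 + 11*I*sqrt(465682)/518)*192075 = 16999597875 + 2112825*I*sqrt(465682)/518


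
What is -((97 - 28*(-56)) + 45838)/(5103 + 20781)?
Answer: -47503/25884 ≈ -1.8352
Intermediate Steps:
-((97 - 28*(-56)) + 45838)/(5103 + 20781) = -((97 + 1568) + 45838)/25884 = -(1665 + 45838)/25884 = -47503/25884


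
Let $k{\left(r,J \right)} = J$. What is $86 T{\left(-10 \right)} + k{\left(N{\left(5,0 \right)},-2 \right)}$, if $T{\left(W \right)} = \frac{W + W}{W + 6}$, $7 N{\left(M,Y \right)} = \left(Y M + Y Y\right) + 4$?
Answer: $428$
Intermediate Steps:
$N{\left(M,Y \right)} = \frac{4}{7} + \frac{Y^{2}}{7} + \frac{M Y}{7}$ ($N{\left(M,Y \right)} = \frac{\left(Y M + Y Y\right) + 4}{7} = \frac{\left(M Y + Y^{2}\right) + 4}{7} = \frac{\left(Y^{2} + M Y\right) + 4}{7} = \frac{4 + Y^{2} + M Y}{7} = \frac{4}{7} + \frac{Y^{2}}{7} + \frac{M Y}{7}$)
$T{\left(W \right)} = \frac{2 W}{6 + W}$
$86 T{\left(-10 \right)} + k{\left(N{\left(5,0 \right)},-2 \right)} = 86 \cdot 2 \left(-10\right) \frac{1}{6 - 10} - 2 = 86 \cdot 2 \left(-10\right) \frac{1}{-4} - 2 = 86 \cdot 2 \left(-10\right) \left(- \frac{1}{4}\right) - 2 = 86 \cdot 5 - 2 = 430 - 2 = 428$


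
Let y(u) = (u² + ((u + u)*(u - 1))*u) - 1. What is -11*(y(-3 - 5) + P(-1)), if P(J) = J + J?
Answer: 12001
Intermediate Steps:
P(J) = 2*J
y(u) = -1 + u² + 2*u²*(-1 + u) (y(u) = (u² + ((2*u)*(-1 + u))*u) - 1 = (u² + (2*u*(-1 + u))*u) - 1 = (u² + 2*u²*(-1 + u)) - 1 = -1 + u² + 2*u²*(-1 + u))
-11*(y(-3 - 5) + P(-1)) = -11*((-1 - (-3 - 5)² + 2*(-3 - 5)³) + 2*(-1)) = -11*((-1 - 1*(-8)² + 2*(-8)³) - 2) = -11*((-1 - 1*64 + 2*(-512)) - 2) = -11*((-1 - 64 - 1024) - 2) = -11*(-1089 - 2) = -11*(-1091) = 12001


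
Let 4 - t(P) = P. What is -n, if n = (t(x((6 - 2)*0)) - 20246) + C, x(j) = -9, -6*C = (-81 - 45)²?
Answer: 22879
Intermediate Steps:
C = -2646 (C = -(-81 - 45)²/6 = -⅙*(-126)² = -⅙*15876 = -2646)
t(P) = 4 - P
n = -22879 (n = ((4 - 1*(-9)) - 20246) - 2646 = ((4 + 9) - 20246) - 2646 = (13 - 20246) - 2646 = -20233 - 2646 = -22879)
-n = -1*(-22879) = 22879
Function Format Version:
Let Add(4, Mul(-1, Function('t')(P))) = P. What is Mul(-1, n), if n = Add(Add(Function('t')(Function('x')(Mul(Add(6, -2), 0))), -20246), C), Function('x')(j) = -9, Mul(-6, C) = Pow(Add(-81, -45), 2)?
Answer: 22879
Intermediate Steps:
C = -2646 (C = Mul(Rational(-1, 6), Pow(Add(-81, -45), 2)) = Mul(Rational(-1, 6), Pow(-126, 2)) = Mul(Rational(-1, 6), 15876) = -2646)
Function('t')(P) = Add(4, Mul(-1, P))
n = -22879 (n = Add(Add(Add(4, Mul(-1, -9)), -20246), -2646) = Add(Add(Add(4, 9), -20246), -2646) = Add(Add(13, -20246), -2646) = Add(-20233, -2646) = -22879)
Mul(-1, n) = Mul(-1, -22879) = 22879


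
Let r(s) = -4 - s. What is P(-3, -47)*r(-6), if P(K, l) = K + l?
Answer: -100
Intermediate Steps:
P(-3, -47)*r(-6) = (-3 - 47)*(-4 - 1*(-6)) = -50*(-4 + 6) = -50*2 = -100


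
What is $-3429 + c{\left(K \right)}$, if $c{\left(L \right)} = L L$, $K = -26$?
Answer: $-2753$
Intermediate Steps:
$c{\left(L \right)} = L^{2}$
$-3429 + c{\left(K \right)} = -3429 + \left(-26\right)^{2} = -3429 + 676 = -2753$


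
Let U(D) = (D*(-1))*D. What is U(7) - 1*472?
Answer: -521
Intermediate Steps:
U(D) = -D**2 (U(D) = (-D)*D = -D**2)
U(7) - 1*472 = -1*7**2 - 1*472 = -1*49 - 472 = -49 - 472 = -521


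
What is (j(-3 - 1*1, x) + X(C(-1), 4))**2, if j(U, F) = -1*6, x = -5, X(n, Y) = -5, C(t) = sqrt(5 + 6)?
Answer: 121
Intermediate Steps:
C(t) = sqrt(11)
j(U, F) = -6
(j(-3 - 1*1, x) + X(C(-1), 4))**2 = (-6 - 5)**2 = (-11)**2 = 121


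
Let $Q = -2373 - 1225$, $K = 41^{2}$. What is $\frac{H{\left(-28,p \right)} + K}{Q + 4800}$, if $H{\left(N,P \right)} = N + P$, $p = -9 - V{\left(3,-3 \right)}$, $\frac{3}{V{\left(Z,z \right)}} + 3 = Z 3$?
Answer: $\frac{3287}{2404} \approx 1.3673$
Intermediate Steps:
$V{\left(Z,z \right)} = \frac{3}{-3 + 3 Z}$ ($V{\left(Z,z \right)} = \frac{3}{-3 + Z 3} = \frac{3}{-3 + 3 Z}$)
$p = - \frac{19}{2}$ ($p = -9 - \frac{1}{-1 + 3} = -9 - \frac{1}{2} = - \frac{19}{2} \approx -9.5$)
$K = 1681$
$Q = -3598$
$\frac{H{\left(-28,p \right)} + K}{Q + 4800} = \frac{\left(-28 - \frac{19}{2}\right) + 1681}{-3598 + 4800} = \frac{- \frac{75}{2} + 1681}{1202} = \frac{3287}{2} \cdot \frac{1}{1202} = \frac{3287}{2404}$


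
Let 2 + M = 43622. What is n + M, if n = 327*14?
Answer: 48198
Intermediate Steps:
M = 43620 (M = -2 + 43622 = 43620)
n = 4578
n + M = 4578 + 43620 = 48198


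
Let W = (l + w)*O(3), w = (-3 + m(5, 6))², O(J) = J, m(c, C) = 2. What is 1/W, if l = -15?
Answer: -1/42 ≈ -0.023810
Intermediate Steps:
w = 1 (w = (-3 + 2)² = (-1)² = 1)
W = -42 (W = (-15 + 1)*3 = -14*3 = -42)
1/W = 1/(-42) = -1/42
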